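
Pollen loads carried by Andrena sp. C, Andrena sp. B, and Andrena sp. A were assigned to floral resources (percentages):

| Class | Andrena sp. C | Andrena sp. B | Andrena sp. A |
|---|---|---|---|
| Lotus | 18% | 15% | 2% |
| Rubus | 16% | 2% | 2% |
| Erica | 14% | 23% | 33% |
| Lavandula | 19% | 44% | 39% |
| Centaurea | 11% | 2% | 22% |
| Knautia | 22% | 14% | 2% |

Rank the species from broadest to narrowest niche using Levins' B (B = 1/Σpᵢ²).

Convert percentages to proportions (divide by 100).
Σp_Cᵢ² = 0.18² + 0.16² + 0.14² + 0.19² + 0.11² + 0.22² = 0.0324 + 0.0256 + 0.0196 + 0.0361 + 0.0121 + 0.0484 = 0.1742
B_C = 1 / 0.1742 = 5.7405
Σp_Bᵢ² = 0.15² + 0.02² + 0.23² + 0.44² + 0.02² + 0.14² = 0.0225 + 0.0004 + 0.0529 + 0.1936 + 0.0004 + 0.0196 = 0.2894
B_B = 1 / 0.2894 = 3.4554
Σp_Aᵢ² = 0.02² + 0.02² + 0.33² + 0.39² + 0.22² + 0.02² = 0.0004 + 0.0004 + 0.1089 + 0.1521 + 0.0484 + 0.0004 = 0.3106
B_A = 1 / 0.3106 = 3.2196
Ranking by B (broadest → narrowest): Andrena sp. C (5.74) > Andrena sp. B (3.46) > Andrena sp. A (3.22)

Andrena sp. C > Andrena sp. B > Andrena sp. A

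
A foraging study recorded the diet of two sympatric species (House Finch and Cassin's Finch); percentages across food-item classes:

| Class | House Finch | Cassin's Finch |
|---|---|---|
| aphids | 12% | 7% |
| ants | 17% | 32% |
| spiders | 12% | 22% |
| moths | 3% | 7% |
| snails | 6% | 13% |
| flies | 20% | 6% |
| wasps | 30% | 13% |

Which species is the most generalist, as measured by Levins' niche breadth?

House Finch

Convert percentages to proportions (divide by 100).
Σp_Housᵢ² = 0.12² + 0.17² + 0.12² + 0.03² + 0.06² + 0.20² + 0.30² = 0.0144 + 0.0289 + 0.0144 + 0.0009 + 0.0036 + 0.0400 + 0.0900 = 0.1922
B_Hous = 1 / 0.1922 = 5.2029
Σp_Cassᵢ² = 0.07² + 0.32² + 0.22² + 0.07² + 0.13² + 0.06² + 0.13² = 0.0049 + 0.1024 + 0.0484 + 0.0049 + 0.0169 + 0.0036 + 0.0169 = 0.1980
B_Cass = 1 / 0.1980 = 5.0505
Highest B → broadest niche (most generalist): House Finch (B = 5.20).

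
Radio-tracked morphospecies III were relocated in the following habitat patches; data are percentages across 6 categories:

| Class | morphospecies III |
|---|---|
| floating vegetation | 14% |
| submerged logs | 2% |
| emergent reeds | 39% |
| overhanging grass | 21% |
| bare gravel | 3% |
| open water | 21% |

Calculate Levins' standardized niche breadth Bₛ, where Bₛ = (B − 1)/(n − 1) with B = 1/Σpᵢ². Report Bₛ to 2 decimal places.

Convert percentages to proportions (divide by 100).
Σpᵢ² = 0.14² + 0.02² + 0.39² + 0.21² + 0.03² + 0.21² = 0.0196 + 0.0004 + 0.1521 + 0.0441 + 0.0009 + 0.0441 = 0.2612
B = 1 / 0.2612 = 3.8285
Bₛ = (B − 1)/(n − 1) = (3.8285 − 1)/(6 − 1) = 2.8285/5 = 0.5657

0.57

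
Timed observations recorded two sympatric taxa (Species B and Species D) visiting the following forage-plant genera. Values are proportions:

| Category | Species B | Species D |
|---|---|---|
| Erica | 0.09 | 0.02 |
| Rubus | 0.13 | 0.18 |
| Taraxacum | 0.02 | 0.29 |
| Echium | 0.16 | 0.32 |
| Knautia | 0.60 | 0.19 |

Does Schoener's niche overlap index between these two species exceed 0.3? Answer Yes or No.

Σ|p₁ᵢ − p₂ᵢ| = 0.07 + 0.05 + 0.27 + 0.16 + 0.41 = 0.96
D = 1 − ½ × 0.96 = 1 − 0.480 = 0.5200
D = 0.5200 > 0.3 → Yes.

Yes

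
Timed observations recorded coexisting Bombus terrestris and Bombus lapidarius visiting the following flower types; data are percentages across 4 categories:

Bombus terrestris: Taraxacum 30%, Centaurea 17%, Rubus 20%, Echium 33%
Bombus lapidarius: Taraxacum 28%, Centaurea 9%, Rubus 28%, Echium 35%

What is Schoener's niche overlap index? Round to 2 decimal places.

Convert percentages to proportions (divide by 100).
Σ|p₁ᵢ − p₂ᵢ| = 0.02 + 0.08 + 0.08 + 0.02 = 0.20
D = 1 − ½ × 0.20 = 1 − 0.100 = 0.9000

0.90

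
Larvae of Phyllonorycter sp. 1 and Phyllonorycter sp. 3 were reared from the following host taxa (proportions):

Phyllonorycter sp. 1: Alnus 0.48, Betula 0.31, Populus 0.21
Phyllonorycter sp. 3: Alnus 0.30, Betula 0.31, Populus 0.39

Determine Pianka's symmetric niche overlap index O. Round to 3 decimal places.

0.910

Σ p₁ᵢp₂ᵢ = 0.1440 + 0.0961 + 0.0819 = 0.3220
Σp_1ᵢ² = 0.48² + 0.31² + 0.21² = 0.2304 + 0.0961 + 0.0441 = 0.3706
Σp_2ᵢ² = 0.30² + 0.31² + 0.39² = 0.0900 + 0.0961 + 0.1521 = 0.3382
O = 0.3220 / √(0.3706 × 0.3382) = 0.3220 / 0.354030 = 0.90953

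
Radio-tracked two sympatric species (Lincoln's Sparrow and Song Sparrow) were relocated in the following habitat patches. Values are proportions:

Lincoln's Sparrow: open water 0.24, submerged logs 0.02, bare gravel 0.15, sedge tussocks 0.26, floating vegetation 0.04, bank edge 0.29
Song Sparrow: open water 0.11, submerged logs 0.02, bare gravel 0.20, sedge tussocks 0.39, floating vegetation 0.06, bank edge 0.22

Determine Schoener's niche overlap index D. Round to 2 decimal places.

Σ|p₁ᵢ − p₂ᵢ| = 0.13 + 0.00 + 0.05 + 0.13 + 0.02 + 0.07 = 0.40
D = 1 − ½ × 0.40 = 1 − 0.200 = 0.8000

0.80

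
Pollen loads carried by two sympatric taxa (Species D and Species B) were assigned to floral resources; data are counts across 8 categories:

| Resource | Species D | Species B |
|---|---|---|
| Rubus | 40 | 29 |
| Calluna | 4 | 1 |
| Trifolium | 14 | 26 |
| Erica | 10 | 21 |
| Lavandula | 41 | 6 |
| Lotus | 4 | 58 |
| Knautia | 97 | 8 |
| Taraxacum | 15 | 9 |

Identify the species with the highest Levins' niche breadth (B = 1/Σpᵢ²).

Proportions for Species D (n=225): 40/225=0.1778, 4/225=0.0178, 14/225=0.0622, 10/225=0.0444, 41/225=0.1822, 4/225=0.0178, 97/225=0.4311, 15/225=0.0667
Proportions for Species B (n=158): 29/158=0.1835, 1/158=0.0063, 26/158=0.1646, 21/158=0.1329, 6/158=0.0380, 58/158=0.3671, 8/158=0.0506, 9/158=0.0570
Σp_Dᵢ² = 0.1778² + 0.0178² + 0.0622² + 0.0444² + 0.1822² + 0.0178² + 0.4311² + 0.0667² = 0.031613 + 0.000317 + 0.003869 + 0.001971 + 0.033197 + 0.000317 + 0.185847 + 0.004449 = 0.261580
B_D = 1 / 0.261580 = 3.8229
Σp_Bᵢ² = 0.1835² + 0.0063² + 0.1646² + 0.1329² + 0.0380² + 0.3671² + 0.0506² + 0.0570² = 0.033672 + 0.000040 + 0.027093 + 0.017662 + 0.001444 + 0.134762 + 0.002560 + 0.003249 = 0.220482
B_B = 1 / 0.220482 = 4.5355
Highest B → broadest niche (most generalist): Species B (B = 4.54).

Species B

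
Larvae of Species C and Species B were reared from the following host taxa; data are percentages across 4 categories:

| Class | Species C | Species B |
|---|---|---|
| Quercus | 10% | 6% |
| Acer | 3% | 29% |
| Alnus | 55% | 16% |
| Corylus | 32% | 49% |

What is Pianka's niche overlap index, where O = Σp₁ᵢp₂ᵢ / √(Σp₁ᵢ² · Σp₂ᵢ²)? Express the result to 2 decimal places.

0.68

Convert percentages to proportions (divide by 100).
Σ p₁ᵢp₂ᵢ = 0.0060 + 0.0087 + 0.0880 + 0.1568 = 0.2595
Σp_1ᵢ² = 0.10² + 0.03² + 0.55² + 0.32² = 0.0100 + 0.0009 + 0.3025 + 0.1024 = 0.4158
Σp_2ᵢ² = 0.06² + 0.29² + 0.16² + 0.49² = 0.0036 + 0.0841 + 0.0256 + 0.2401 = 0.3534
O = 0.2595 / √(0.4158 × 0.3534) = 0.2595 / 0.38333 = 0.6770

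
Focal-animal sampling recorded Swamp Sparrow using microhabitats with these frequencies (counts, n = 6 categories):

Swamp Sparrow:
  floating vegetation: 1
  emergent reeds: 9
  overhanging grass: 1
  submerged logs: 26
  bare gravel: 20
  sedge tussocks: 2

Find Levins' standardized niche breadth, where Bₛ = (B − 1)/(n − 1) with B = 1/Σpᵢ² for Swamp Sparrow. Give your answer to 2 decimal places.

0.40

Proportions for Swamp Sparrow (n=59): 1/59=0.0169, 9/59=0.1525, 1/59=0.0169, 26/59=0.4407, 20/59=0.3390, 2/59=0.0339
Σpᵢ² = 0.0169² + 0.1525² + 0.0169² + 0.4407² + 0.3390² + 0.0339² = 0.000286 + 0.023256 + 0.000286 + 0.194216 + 0.114921 + 0.001149 = 0.334114
B = 1 / 0.334114 = 2.9930
Bₛ = (B − 1)/(n − 1) = (2.9930 − 1)/(6 − 1) = 1.9930/5 = 0.3986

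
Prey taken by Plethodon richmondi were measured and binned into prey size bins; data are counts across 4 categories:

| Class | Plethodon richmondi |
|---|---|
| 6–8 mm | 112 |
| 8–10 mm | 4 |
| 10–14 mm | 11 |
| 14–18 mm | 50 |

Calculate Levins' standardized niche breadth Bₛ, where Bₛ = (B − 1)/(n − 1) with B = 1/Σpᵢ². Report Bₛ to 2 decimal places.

0.35

Proportions for Plethodon richmondi (n=177): 112/177=0.6328, 4/177=0.0226, 11/177=0.0621, 50/177=0.2825
Σpᵢ² = 0.6328² + 0.0226² + 0.0621² + 0.2825² = 0.400436 + 0.000511 + 0.003856 + 0.079806 = 0.484609
B = 1 / 0.484609 = 2.0635
Bₛ = (B − 1)/(n − 1) = (2.0635 − 1)/(4 − 1) = 1.0635/3 = 0.3545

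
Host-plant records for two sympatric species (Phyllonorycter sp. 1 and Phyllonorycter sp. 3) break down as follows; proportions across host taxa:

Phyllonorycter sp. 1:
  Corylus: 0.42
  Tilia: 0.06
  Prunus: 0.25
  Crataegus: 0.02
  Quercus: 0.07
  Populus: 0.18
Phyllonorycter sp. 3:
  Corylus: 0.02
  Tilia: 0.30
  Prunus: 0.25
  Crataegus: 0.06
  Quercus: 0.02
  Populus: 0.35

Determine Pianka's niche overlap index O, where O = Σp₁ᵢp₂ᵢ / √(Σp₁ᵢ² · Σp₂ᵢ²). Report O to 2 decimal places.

Σ p₁ᵢp₂ᵢ = 0.0084 + 0.0180 + 0.0625 + 0.0012 + 0.0014 + 0.0630 = 0.1545
Σp_1ᵢ² = 0.42² + 0.06² + 0.25² + 0.02² + 0.07² + 0.18² = 0.1764 + 0.0036 + 0.0625 + 0.0004 + 0.0049 + 0.0324 = 0.2802
Σp_2ᵢ² = 0.02² + 0.30² + 0.25² + 0.06² + 0.02² + 0.35² = 0.0004 + 0.0900 + 0.0625 + 0.0036 + 0.0004 + 0.1225 = 0.2794
O = 0.1545 / √(0.2802 × 0.2794) = 0.1545 / 0.27980 = 0.5522

0.55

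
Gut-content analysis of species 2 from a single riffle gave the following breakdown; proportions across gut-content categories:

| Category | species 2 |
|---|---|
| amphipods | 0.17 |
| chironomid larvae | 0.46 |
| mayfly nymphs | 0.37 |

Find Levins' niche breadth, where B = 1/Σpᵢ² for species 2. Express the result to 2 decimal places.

Σpᵢ² = 0.17² + 0.46² + 0.37² = 0.0289 + 0.2116 + 0.1369 = 0.3774
B = 1 / 0.3774 = 2.6497

2.65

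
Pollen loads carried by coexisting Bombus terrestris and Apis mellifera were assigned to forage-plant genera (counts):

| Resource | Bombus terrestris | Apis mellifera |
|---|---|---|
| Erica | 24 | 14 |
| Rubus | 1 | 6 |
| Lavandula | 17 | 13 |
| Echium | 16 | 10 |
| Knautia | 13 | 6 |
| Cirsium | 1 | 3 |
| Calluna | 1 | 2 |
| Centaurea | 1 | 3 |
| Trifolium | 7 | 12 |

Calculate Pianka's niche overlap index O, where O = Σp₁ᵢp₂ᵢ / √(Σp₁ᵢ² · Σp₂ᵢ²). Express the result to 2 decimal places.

0.92

Proportions for Bombus terrestris (n=81): 24/81=0.2963, 1/81=0.0123, 17/81=0.2099, 16/81=0.1975, 13/81=0.1605, 1/81=0.0123, 1/81=0.0123, 1/81=0.0123, 7/81=0.0864
Proportions for Apis mellifera (n=69): 14/69=0.2029, 6/69=0.0870, 13/69=0.1884, 10/69=0.1449, 6/69=0.0870, 3/69=0.0435, 2/69=0.0290, 3/69=0.0435, 12/69=0.1739
Σ p₁ᵢp₂ᵢ = 0.060119 + 0.001070 + 0.039545 + 0.028618 + 0.013964 + 0.000535 + 0.000357 + 0.000535 + 0.015025 = 0.159768
Σp_1ᵢ² = 0.2963² + 0.0123² + 0.2099² + 0.1975² + 0.1605² + 0.0123² + 0.0123² + 0.0123² + 0.0864² = 0.087794 + 0.000151 + 0.044058 + 0.039006 + 0.025760 + 0.000151 + 0.000151 + 0.000151 + 0.007465 = 0.204687
Σp_2ᵢ² = 0.2029² + 0.0870² + 0.1884² + 0.1449² + 0.0870² + 0.0435² + 0.0290² + 0.0435² + 0.1739² = 0.041168 + 0.007569 + 0.035495 + 0.020996 + 0.007569 + 0.001892 + 0.000841 + 0.001892 + 0.030241 = 0.147663
O = 0.159768 / √(0.204687 × 0.147663) = 0.159768 / 0.1738525 = 0.9190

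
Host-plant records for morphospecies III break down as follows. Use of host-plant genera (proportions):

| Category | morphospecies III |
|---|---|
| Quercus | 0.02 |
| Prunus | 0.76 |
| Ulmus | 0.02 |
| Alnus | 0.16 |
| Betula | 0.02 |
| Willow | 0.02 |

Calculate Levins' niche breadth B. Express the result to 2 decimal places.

Σpᵢ² = 0.02² + 0.76² + 0.02² + 0.16² + 0.02² + 0.02² = 0.0004 + 0.5776 + 0.0004 + 0.0256 + 0.0004 + 0.0004 = 0.6048
B = 1 / 0.6048 = 1.6534

1.65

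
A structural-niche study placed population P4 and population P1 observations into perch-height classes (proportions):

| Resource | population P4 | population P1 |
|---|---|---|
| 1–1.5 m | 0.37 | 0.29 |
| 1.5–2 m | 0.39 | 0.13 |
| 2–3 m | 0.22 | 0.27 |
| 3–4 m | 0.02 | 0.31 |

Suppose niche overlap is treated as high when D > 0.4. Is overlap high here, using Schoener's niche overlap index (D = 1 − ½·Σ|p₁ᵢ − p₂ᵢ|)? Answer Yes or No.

Yes

Σ|p₁ᵢ − p₂ᵢ| = 0.08 + 0.26 + 0.05 + 0.29 = 0.68
D = 1 − ½ × 0.68 = 1 − 0.340 = 0.6600
D = 0.6600 > 0.4 → Yes.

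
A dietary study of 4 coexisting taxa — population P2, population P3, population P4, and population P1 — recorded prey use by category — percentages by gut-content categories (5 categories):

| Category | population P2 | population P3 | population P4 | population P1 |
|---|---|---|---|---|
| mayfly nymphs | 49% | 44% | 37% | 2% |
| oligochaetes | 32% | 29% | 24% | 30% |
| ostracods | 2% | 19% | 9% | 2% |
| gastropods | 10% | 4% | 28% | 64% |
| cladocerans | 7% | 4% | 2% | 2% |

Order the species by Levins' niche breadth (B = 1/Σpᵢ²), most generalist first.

population P4 > population P3 > population P2 > population P1

Convert percentages to proportions (divide by 100).
Σp_P2ᵢ² = 0.49² + 0.32² + 0.02² + 0.10² + 0.07² = 0.2401 + 0.1024 + 0.0004 + 0.0100 + 0.0049 = 0.3578
B_P2 = 1 / 0.3578 = 2.7949
Σp_P3ᵢ² = 0.44² + 0.29² + 0.19² + 0.04² + 0.04² = 0.1936 + 0.0841 + 0.0361 + 0.0016 + 0.0016 = 0.3170
B_P3 = 1 / 0.3170 = 3.1546
Σp_P4ᵢ² = 0.37² + 0.24² + 0.09² + 0.28² + 0.02² = 0.1369 + 0.0576 + 0.0081 + 0.0784 + 0.0004 = 0.2814
B_P4 = 1 / 0.2814 = 3.5537
Σp_P1ᵢ² = 0.02² + 0.30² + 0.02² + 0.64² + 0.02² = 0.0004 + 0.0900 + 0.0004 + 0.4096 + 0.0004 = 0.5008
B_P1 = 1 / 0.5008 = 1.9968
Ranking by B (broadest → narrowest): population P4 (3.55) > population P3 (3.15) > population P2 (2.79) > population P1 (2.00)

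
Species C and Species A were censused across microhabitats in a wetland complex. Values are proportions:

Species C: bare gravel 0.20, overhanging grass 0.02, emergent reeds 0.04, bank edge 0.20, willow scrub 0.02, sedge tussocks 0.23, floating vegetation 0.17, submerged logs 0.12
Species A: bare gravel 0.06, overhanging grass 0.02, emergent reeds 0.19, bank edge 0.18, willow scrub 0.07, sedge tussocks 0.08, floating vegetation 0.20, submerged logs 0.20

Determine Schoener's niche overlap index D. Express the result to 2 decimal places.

0.69

Σ|p₁ᵢ − p₂ᵢ| = 0.14 + 0.00 + 0.15 + 0.02 + 0.05 + 0.15 + 0.03 + 0.08 = 0.62
D = 1 − ½ × 0.62 = 1 − 0.310 = 0.6900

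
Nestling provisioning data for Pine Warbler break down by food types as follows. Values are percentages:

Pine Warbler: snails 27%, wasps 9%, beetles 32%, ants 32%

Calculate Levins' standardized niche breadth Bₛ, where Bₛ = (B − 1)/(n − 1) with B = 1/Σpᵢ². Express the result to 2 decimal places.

0.83

Convert percentages to proportions (divide by 100).
Σpᵢ² = 0.27² + 0.09² + 0.32² + 0.32² = 0.0729 + 0.0081 + 0.1024 + 0.1024 = 0.2858
B = 1 / 0.2858 = 3.4990
Bₛ = (B − 1)/(n − 1) = (3.4990 − 1)/(4 − 1) = 2.4990/3 = 0.8330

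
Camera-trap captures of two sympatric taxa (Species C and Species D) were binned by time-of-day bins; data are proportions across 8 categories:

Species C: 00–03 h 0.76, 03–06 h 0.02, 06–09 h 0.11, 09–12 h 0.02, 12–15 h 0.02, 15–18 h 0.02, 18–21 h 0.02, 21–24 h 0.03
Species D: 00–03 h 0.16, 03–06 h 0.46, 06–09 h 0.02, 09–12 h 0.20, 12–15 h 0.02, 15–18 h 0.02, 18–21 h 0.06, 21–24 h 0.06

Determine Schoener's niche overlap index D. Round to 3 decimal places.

0.310

Σ|p₁ᵢ − p₂ᵢ| = 0.60 + 0.44 + 0.09 + 0.18 + 0.00 + 0.00 + 0.04 + 0.03 = 1.38
D = 1 − ½ × 1.38 = 1 − 0.690 = 0.31000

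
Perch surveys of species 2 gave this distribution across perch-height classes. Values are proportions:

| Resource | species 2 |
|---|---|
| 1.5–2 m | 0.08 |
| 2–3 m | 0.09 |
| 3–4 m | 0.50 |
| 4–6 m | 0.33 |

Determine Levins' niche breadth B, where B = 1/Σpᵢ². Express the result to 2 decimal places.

2.68

Σpᵢ² = 0.08² + 0.09² + 0.50² + 0.33² = 0.0064 + 0.0081 + 0.2500 + 0.1089 = 0.3734
B = 1 / 0.3734 = 2.6781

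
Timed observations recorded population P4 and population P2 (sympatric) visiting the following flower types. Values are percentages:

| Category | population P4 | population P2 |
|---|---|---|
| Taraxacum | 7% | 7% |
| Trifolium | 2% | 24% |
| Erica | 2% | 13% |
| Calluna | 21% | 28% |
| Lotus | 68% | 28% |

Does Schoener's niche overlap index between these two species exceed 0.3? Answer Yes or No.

Yes

Convert percentages to proportions (divide by 100).
Σ|p₁ᵢ − p₂ᵢ| = 0.00 + 0.22 + 0.11 + 0.07 + 0.40 = 0.80
D = 1 − ½ × 0.80 = 1 − 0.400 = 0.6000
D = 0.6000 > 0.3 → Yes.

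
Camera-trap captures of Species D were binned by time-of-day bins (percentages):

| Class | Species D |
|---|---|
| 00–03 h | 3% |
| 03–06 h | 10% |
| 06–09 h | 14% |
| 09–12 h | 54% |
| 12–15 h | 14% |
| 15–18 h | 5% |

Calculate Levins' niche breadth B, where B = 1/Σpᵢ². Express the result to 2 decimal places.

Convert percentages to proportions (divide by 100).
Σpᵢ² = 0.03² + 0.10² + 0.14² + 0.54² + 0.14² + 0.05² = 0.0009 + 0.0100 + 0.0196 + 0.2916 + 0.0196 + 0.0025 = 0.3442
B = 1 / 0.3442 = 2.9053

2.91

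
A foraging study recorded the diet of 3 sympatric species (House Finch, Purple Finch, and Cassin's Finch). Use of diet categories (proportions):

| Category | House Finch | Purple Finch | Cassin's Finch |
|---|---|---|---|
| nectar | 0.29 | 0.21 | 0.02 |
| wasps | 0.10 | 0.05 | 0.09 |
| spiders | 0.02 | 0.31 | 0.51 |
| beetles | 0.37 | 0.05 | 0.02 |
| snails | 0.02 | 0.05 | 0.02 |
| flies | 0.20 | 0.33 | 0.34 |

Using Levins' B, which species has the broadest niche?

Σp_Housᵢ² = 0.29² + 0.10² + 0.02² + 0.37² + 0.02² + 0.20² = 0.0841 + 0.0100 + 0.0004 + 0.1369 + 0.0004 + 0.0400 = 0.2718
B_Hous = 1 / 0.2718 = 3.6792
Σp_Purpᵢ² = 0.21² + 0.05² + 0.31² + 0.05² + 0.05² + 0.33² = 0.0441 + 0.0025 + 0.0961 + 0.0025 + 0.0025 + 0.1089 = 0.2566
B_Purp = 1 / 0.2566 = 3.8971
Σp_Cassᵢ² = 0.02² + 0.09² + 0.51² + 0.02² + 0.02² + 0.34² = 0.0004 + 0.0081 + 0.2601 + 0.0004 + 0.0004 + 0.1156 = 0.3850
B_Cass = 1 / 0.3850 = 2.5974
Highest B → broadest niche (most generalist): Purple Finch (B = 3.90).

Purple Finch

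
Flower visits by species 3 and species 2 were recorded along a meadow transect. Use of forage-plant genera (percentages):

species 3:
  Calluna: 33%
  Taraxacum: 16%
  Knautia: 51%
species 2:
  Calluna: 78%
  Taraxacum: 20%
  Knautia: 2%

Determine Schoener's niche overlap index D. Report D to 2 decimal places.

Convert percentages to proportions (divide by 100).
Σ|p₁ᵢ − p₂ᵢ| = 0.45 + 0.04 + 0.49 = 0.98
D = 1 − ½ × 0.98 = 1 − 0.490 = 0.5100

0.51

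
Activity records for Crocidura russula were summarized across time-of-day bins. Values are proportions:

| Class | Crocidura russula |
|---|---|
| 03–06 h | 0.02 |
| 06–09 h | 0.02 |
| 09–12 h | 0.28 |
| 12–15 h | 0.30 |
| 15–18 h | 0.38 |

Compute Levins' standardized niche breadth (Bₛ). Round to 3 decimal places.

Σpᵢ² = 0.02² + 0.02² + 0.28² + 0.30² + 0.38² = 0.0004 + 0.0004 + 0.0784 + 0.0900 + 0.1444 = 0.3136
B = 1 / 0.3136 = 3.18878
Bₛ = (B − 1)/(n − 1) = (3.18878 − 1)/(5 − 1) = 2.18878/4 = 0.54720

0.547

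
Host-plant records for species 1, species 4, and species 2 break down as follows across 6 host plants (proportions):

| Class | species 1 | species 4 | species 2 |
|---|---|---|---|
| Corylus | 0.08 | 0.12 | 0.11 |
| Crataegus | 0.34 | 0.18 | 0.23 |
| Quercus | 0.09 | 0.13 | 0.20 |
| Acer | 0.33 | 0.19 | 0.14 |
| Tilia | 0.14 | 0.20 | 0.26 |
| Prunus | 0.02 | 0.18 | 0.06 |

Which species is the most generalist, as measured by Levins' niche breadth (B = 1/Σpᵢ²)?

Σp_1ᵢ² = 0.08² + 0.34² + 0.09² + 0.33² + 0.14² + 0.02² = 0.0064 + 0.1156 + 0.0081 + 0.1089 + 0.0196 + 0.0004 = 0.2590
B_1 = 1 / 0.2590 = 3.8610
Σp_4ᵢ² = 0.12² + 0.18² + 0.13² + 0.19² + 0.20² + 0.18² = 0.0144 + 0.0324 + 0.0169 + 0.0361 + 0.0400 + 0.0324 = 0.1722
B_4 = 1 / 0.1722 = 5.8072
Σp_2ᵢ² = 0.11² + 0.23² + 0.20² + 0.14² + 0.26² + 0.06² = 0.0121 + 0.0529 + 0.0400 + 0.0196 + 0.0676 + 0.0036 = 0.1958
B_2 = 1 / 0.1958 = 5.1073
Highest B → broadest niche (most generalist): species 4 (B = 5.81).

species 4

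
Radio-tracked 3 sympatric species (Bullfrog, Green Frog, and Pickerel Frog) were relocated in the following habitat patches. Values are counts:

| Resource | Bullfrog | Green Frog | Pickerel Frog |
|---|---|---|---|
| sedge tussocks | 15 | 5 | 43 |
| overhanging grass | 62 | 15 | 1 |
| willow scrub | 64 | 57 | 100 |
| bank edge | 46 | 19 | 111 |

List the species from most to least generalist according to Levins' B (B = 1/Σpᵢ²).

Bullfrog > Pickerel Frog > Green Frog

Proportions for Bullfrog (n=187): 15/187=0.0802, 62/187=0.3316, 64/187=0.3422, 46/187=0.2460
Proportions for Green Frog (n=96): 5/96=0.0521, 15/96=0.1563, 57/96=0.5938, 19/96=0.1979
Proportions for Pickerel Frog (n=255): 43/255=0.1686, 1/255=0.0039, 100/255=0.3922, 111/255=0.4353
Σp_Bullᵢ² = 0.0802² + 0.3316² + 0.3422² + 0.2460² = 0.006432 + 0.109959 + 0.117101 + 0.060516 = 0.294008
B_Bull = 1 / 0.294008 = 3.4013
Σp_Greeᵢ² = 0.0521² + 0.1563² + 0.5938² + 0.1979² = 0.002714 + 0.024430 + 0.352598 + 0.039164 = 0.418906
B_Gree = 1 / 0.418906 = 2.3872
Σp_Pickᵢ² = 0.1686² + 0.0039² + 0.3922² + 0.4353² = 0.028426 + 0.000015 + 0.153821 + 0.189486 = 0.371748
B_Pick = 1 / 0.371748 = 2.6900
Ranking by B (broadest → narrowest): Bullfrog (3.40) > Pickerel Frog (2.69) > Green Frog (2.39)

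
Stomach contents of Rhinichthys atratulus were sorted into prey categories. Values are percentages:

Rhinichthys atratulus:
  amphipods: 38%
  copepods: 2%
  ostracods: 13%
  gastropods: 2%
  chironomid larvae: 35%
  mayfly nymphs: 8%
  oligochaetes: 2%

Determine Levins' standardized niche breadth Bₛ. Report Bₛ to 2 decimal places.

0.41

Convert percentages to proportions (divide by 100).
Σpᵢ² = 0.38² + 0.02² + 0.13² + 0.02² + 0.35² + 0.08² + 0.02² = 0.1444 + 0.0004 + 0.0169 + 0.0004 + 0.1225 + 0.0064 + 0.0004 = 0.2914
B = 1 / 0.2914 = 3.4317
Bₛ = (B − 1)/(n − 1) = (3.4317 − 1)/(7 − 1) = 2.4317/6 = 0.4053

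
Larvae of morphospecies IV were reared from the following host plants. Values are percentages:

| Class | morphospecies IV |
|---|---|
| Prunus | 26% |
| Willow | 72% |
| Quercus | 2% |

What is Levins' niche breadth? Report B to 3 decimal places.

Convert percentages to proportions (divide by 100).
Σpᵢ² = 0.26² + 0.72² + 0.02² = 0.0676 + 0.5184 + 0.0004 = 0.5864
B = 1 / 0.5864 = 1.70532

1.705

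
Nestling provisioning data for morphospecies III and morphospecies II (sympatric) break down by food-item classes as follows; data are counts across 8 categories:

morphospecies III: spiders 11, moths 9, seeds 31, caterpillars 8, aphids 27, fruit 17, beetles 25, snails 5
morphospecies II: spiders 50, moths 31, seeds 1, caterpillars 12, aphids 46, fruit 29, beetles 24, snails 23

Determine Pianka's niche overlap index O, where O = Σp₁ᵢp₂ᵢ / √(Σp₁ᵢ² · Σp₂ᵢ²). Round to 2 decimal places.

Proportions for morphospecies III (n=133): 11/133=0.0827, 9/133=0.0677, 31/133=0.2331, 8/133=0.0602, 27/133=0.2030, 17/133=0.1278, 25/133=0.1880, 5/133=0.0376
Proportions for morphospecies II (n=216): 50/216=0.2315, 31/216=0.1435, 1/216=0.0046, 12/216=0.0556, 46/216=0.2130, 29/216=0.1343, 24/216=0.1111, 23/216=0.1065
Σ p₁ᵢp₂ᵢ = 0.019145 + 0.009715 + 0.001072 + 0.003347 + 0.043239 + 0.017164 + 0.020887 + 0.004004 = 0.118573
Σp_1ᵢ² = 0.0827² + 0.0677² + 0.2331² + 0.0602² + 0.2030² + 0.1278² + 0.1880² + 0.0376² = 0.006839 + 0.004583 + 0.054336 + 0.003624 + 0.041209 + 0.016333 + 0.035344 + 0.001414 = 0.163682
Σp_2ᵢ² = 0.2315² + 0.1435² + 0.0046² + 0.0556² + 0.2130² + 0.1343² + 0.1111² + 0.1065² = 0.053592 + 0.020592 + 0.000021 + 0.003091 + 0.045369 + 0.018036 + 0.012343 + 0.011342 = 0.164386
O = 0.118573 / √(0.163682 × 0.164386) = 0.118573 / 0.1640336 = 0.7229

0.72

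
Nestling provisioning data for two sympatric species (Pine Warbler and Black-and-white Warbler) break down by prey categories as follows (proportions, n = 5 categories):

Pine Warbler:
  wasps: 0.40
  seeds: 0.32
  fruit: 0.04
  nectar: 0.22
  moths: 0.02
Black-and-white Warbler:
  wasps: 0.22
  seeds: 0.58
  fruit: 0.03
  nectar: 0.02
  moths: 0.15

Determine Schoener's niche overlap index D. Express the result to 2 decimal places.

0.61

Σ|p₁ᵢ − p₂ᵢ| = 0.18 + 0.26 + 0.01 + 0.20 + 0.13 = 0.78
D = 1 − ½ × 0.78 = 1 − 0.390 = 0.6100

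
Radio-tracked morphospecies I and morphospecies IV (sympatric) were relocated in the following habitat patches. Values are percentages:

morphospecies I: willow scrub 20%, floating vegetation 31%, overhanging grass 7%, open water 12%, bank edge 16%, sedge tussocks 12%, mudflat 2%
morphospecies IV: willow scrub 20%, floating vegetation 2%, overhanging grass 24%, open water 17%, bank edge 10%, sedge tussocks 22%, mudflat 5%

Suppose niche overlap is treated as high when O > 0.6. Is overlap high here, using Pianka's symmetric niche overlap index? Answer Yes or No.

Convert percentages to proportions (divide by 100).
Σ p₁ᵢp₂ᵢ = 0.0400 + 0.0062 + 0.0168 + 0.0204 + 0.0160 + 0.0264 + 0.0010 = 0.1268
Σp_1ᵢ² = 0.20² + 0.31² + 0.07² + 0.12² + 0.16² + 0.12² + 0.02² = 0.0400 + 0.0961 + 0.0049 + 0.0144 + 0.0256 + 0.0144 + 0.0004 = 0.1958
Σp_2ᵢ² = 0.20² + 0.02² + 0.24² + 0.17² + 0.10² + 0.22² + 0.05² = 0.0400 + 0.0004 + 0.0576 + 0.0289 + 0.0100 + 0.0484 + 0.0025 = 0.1878
O = 0.1268 / √(0.1958 × 0.1878) = 0.1268 / 0.19176 = 0.6612
O = 0.6612 > 0.6 → Yes.

Yes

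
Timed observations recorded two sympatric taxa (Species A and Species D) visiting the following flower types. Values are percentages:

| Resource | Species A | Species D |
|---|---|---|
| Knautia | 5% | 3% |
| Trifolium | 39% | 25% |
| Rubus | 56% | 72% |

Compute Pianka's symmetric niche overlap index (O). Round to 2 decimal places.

Convert percentages to proportions (divide by 100).
Σ p₁ᵢp₂ᵢ = 0.0015 + 0.0975 + 0.4032 = 0.5022
Σp_1ᵢ² = 0.05² + 0.39² + 0.56² = 0.0025 + 0.1521 + 0.3136 = 0.4682
Σp_2ᵢ² = 0.03² + 0.25² + 0.72² = 0.0009 + 0.0625 + 0.5184 = 0.5818
O = 0.5022 / √(0.4682 × 0.5818) = 0.5022 / 0.52192 = 0.9622

0.96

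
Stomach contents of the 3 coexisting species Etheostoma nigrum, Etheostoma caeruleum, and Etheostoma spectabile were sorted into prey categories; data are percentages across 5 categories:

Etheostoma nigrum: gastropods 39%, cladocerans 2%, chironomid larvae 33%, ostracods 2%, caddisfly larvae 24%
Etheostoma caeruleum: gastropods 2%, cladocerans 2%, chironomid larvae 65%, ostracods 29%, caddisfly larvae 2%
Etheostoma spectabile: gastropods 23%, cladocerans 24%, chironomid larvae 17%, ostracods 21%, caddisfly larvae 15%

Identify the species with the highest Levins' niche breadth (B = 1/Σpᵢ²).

Etheostoma spectabile

Convert percentages to proportions (divide by 100).
Σp_nigrᵢ² = 0.39² + 0.02² + 0.33² + 0.02² + 0.24² = 0.1521 + 0.0004 + 0.1089 + 0.0004 + 0.0576 = 0.3194
B_nigr = 1 / 0.3194 = 3.1309
Σp_caerᵢ² = 0.02² + 0.02² + 0.65² + 0.29² + 0.02² = 0.0004 + 0.0004 + 0.4225 + 0.0841 + 0.0004 = 0.5078
B_caer = 1 / 0.5078 = 1.9693
Σp_specᵢ² = 0.23² + 0.24² + 0.17² + 0.21² + 0.15² = 0.0529 + 0.0576 + 0.0289 + 0.0441 + 0.0225 = 0.2060
B_spec = 1 / 0.2060 = 4.8544
Highest B → broadest niche (most generalist): Etheostoma spectabile (B = 4.85).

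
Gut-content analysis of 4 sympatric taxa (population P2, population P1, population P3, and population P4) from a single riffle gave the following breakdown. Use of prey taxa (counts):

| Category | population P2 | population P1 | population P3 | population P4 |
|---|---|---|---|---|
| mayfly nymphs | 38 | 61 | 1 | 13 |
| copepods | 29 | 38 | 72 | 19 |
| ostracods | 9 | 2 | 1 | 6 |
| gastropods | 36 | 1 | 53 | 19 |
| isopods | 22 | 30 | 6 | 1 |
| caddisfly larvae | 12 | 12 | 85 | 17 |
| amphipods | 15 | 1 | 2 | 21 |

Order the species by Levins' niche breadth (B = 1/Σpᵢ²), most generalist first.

Proportions for population P2 (n=161): 38/161=0.2360, 29/161=0.1801, 9/161=0.0559, 36/161=0.2236, 22/161=0.1366, 12/161=0.0745, 15/161=0.0932
Proportions for population P1 (n=145): 61/145=0.4207, 38/145=0.2621, 2/145=0.0138, 1/145=0.0069, 30/145=0.2069, 12/145=0.0828, 1/145=0.0069
Proportions for population P3 (n=220): 1/220=0.0045, 72/220=0.3273, 1/220=0.0045, 53/220=0.2409, 6/220=0.0273, 85/220=0.3864, 2/220=0.0091
Proportions for population P4 (n=96): 13/96=0.1354, 19/96=0.1979, 6/96=0.0625, 19/96=0.1979, 1/96=0.0104, 17/96=0.1771, 21/96=0.2188
Σp_P2ᵢ² = 0.2360² + 0.1801² + 0.0559² + 0.2236² + 0.1366² + 0.0745² + 0.0932² = 0.055696 + 0.032436 + 0.003125 + 0.049997 + 0.018660 + 0.005550 + 0.008686 = 0.174150
B_P2 = 1 / 0.174150 = 5.7422
Σp_P1ᵢ² = 0.4207² + 0.2621² + 0.0138² + 0.0069² + 0.2069² + 0.0828² + 0.0069² = 0.176988 + 0.068696 + 0.000190 + 0.000048 + 0.042808 + 0.006856 + 0.000048 = 0.295634
B_P1 = 1 / 0.295634 = 3.3826
Σp_P3ᵢ² = 0.0045² + 0.3273² + 0.0045² + 0.2409² + 0.0273² + 0.3864² + 0.0091² = 0.000020 + 0.107125 + 0.000020 + 0.058033 + 0.000745 + 0.149305 + 0.000083 = 0.315331
B_P3 = 1 / 0.315331 = 3.1713
Σp_P4ᵢ² = 0.1354² + 0.1979² + 0.0625² + 0.1979² + 0.0104² + 0.1771² + 0.2188² = 0.018333 + 0.039164 + 0.003906 + 0.039164 + 0.000108 + 0.031364 + 0.047873 = 0.179912
B_P4 = 1 / 0.179912 = 5.5583
Ranking by B (broadest → narrowest): population P2 (5.74) > population P4 (5.56) > population P1 (3.38) > population P3 (3.17)

population P2 > population P4 > population P1 > population P3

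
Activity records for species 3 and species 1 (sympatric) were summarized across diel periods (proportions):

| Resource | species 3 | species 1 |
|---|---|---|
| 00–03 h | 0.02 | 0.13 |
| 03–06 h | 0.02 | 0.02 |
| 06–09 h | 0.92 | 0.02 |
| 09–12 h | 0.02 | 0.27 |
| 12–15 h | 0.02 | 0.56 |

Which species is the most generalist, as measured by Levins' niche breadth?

Σp_3ᵢ² = 0.02² + 0.02² + 0.92² + 0.02² + 0.02² = 0.0004 + 0.0004 + 0.8464 + 0.0004 + 0.0004 = 0.8480
B_3 = 1 / 0.8480 = 1.1792
Σp_1ᵢ² = 0.13² + 0.02² + 0.02² + 0.27² + 0.56² = 0.0169 + 0.0004 + 0.0004 + 0.0729 + 0.3136 = 0.4042
B_1 = 1 / 0.4042 = 2.4740
Highest B → broadest niche (most generalist): species 1 (B = 2.47).

species 1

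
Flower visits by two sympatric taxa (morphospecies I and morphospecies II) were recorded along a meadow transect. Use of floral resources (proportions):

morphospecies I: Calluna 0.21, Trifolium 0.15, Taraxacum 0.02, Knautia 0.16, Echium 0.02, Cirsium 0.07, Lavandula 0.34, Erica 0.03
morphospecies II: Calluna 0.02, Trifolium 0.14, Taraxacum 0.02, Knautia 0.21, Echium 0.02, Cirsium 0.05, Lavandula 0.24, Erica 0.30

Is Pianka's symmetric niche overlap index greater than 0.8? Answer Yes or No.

Σ p₁ᵢp₂ᵢ = 0.0042 + 0.0210 + 0.0004 + 0.0336 + 0.0004 + 0.0035 + 0.0816 + 0.0090 = 0.1537
Σp_1ᵢ² = 0.21² + 0.15² + 0.02² + 0.16² + 0.02² + 0.07² + 0.34² + 0.03² = 0.0441 + 0.0225 + 0.0004 + 0.0256 + 0.0004 + 0.0049 + 0.1156 + 0.0009 = 0.2144
Σp_2ᵢ² = 0.02² + 0.14² + 0.02² + 0.21² + 0.02² + 0.05² + 0.24² + 0.30² = 0.0004 + 0.0196 + 0.0004 + 0.0441 + 0.0004 + 0.0025 + 0.0576 + 0.0900 = 0.2150
O = 0.1537 / √(0.2144 × 0.2150) = 0.1537 / 0.21470 = 0.7159
O = 0.7159 < 0.8 → No.

No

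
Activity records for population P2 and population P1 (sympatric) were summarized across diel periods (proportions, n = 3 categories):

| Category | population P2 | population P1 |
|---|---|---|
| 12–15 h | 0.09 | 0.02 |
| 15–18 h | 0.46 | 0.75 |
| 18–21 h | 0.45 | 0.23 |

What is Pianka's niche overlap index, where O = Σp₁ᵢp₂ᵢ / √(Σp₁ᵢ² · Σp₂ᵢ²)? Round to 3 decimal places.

Σ p₁ᵢp₂ᵢ = 0.0018 + 0.3450 + 0.1035 = 0.4503
Σp_1ᵢ² = 0.09² + 0.46² + 0.45² = 0.0081 + 0.2116 + 0.2025 = 0.4222
Σp_2ᵢ² = 0.02² + 0.75² + 0.23² = 0.0004 + 0.5625 + 0.0529 = 0.6158
O = 0.4503 / √(0.4222 × 0.6158) = 0.4503 / 0.509893 = 0.88313

0.883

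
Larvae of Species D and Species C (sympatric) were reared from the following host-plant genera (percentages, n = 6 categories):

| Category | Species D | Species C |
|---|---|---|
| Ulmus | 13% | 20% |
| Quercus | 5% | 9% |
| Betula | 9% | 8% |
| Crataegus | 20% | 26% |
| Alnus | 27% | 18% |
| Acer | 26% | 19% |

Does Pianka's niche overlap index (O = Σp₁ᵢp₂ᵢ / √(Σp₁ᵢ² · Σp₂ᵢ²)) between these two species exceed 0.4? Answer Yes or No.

Convert percentages to proportions (divide by 100).
Σ p₁ᵢp₂ᵢ = 0.0260 + 0.0045 + 0.0072 + 0.0520 + 0.0486 + 0.0494 = 0.1877
Σp_1ᵢ² = 0.13² + 0.05² + 0.09² + 0.20² + 0.27² + 0.26² = 0.0169 + 0.0025 + 0.0081 + 0.0400 + 0.0729 + 0.0676 = 0.2080
Σp_2ᵢ² = 0.20² + 0.09² + 0.08² + 0.26² + 0.18² + 0.19² = 0.0400 + 0.0081 + 0.0064 + 0.0676 + 0.0324 + 0.0361 = 0.1906
O = 0.1877 / √(0.2080 × 0.1906) = 0.1877 / 0.19911 = 0.9427
O = 0.9427 > 0.4 → Yes.

Yes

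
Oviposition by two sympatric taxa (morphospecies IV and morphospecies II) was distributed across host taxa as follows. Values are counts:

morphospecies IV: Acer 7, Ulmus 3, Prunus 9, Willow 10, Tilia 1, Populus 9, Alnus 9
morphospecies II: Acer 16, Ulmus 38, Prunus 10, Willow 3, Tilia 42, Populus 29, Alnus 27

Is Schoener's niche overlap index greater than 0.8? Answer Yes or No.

No

Proportions for morphospecies IV (n=48): 7/48=0.1458, 3/48=0.0625, 9/48=0.1875, 10/48=0.2083, 1/48=0.0208, 9/48=0.1875, 9/48=0.1875
Proportions for morphospecies II (n=165): 16/165=0.0970, 38/165=0.2303, 10/165=0.0606, 3/165=0.0182, 42/165=0.2545, 29/165=0.1758, 27/165=0.1636
Σ|p₁ᵢ − p₂ᵢ| = 0.0488 + 0.1678 + 0.1269 + 0.1901 + 0.2337 + 0.0117 + 0.0239 = 0.8029
D = 1 − ½ × 0.8029 = 1 − 0.40145 = 0.59855
D = 0.59855 < 0.8 → No.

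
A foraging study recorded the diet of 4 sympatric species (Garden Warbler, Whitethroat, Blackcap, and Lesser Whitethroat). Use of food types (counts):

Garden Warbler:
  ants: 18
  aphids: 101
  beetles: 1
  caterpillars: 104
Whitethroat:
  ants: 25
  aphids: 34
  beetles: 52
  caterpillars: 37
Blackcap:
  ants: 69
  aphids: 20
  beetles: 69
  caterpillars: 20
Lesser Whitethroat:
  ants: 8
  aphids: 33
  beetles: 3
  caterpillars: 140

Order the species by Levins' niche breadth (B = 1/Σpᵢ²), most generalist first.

Proportions for Garden Warbler (n=224): 18/224=0.0804, 101/224=0.4509, 1/224=0.0045, 104/224=0.4643
Proportions for Whitethroat (n=148): 25/148=0.1689, 34/148=0.2297, 52/148=0.3514, 37/148=0.2500
Proportions for Blackcap (n=178): 69/178=0.3876, 20/178=0.1124, 69/178=0.3876, 20/178=0.1124
Proportions for Lesser Whitethroat (n=184): 8/184=0.0435, 33/184=0.1793, 3/184=0.0163, 140/184=0.7609
Σp_Gardᵢ² = 0.0804² + 0.4509² + 0.0045² + 0.4643² = 0.006464 + 0.203311 + 0.000020 + 0.215574 = 0.425369
B_Gard = 1 / 0.425369 = 2.3509
Σp_Whitᵢ² = 0.1689² + 0.2297² + 0.3514² + 0.2500² = 0.028527 + 0.052762 + 0.123482 + 0.062500 = 0.267271
B_Whit = 1 / 0.267271 = 3.7415
Σp_Blacᵢ² = 0.3876² + 0.1124² + 0.3876² + 0.1124² = 0.150234 + 0.012634 + 0.150234 + 0.012634 = 0.325736
B_Blac = 1 / 0.325736 = 3.0700
Σp_Lessᵢ² = 0.0435² + 0.1793² + 0.0163² + 0.7609² = 0.001892 + 0.032148 + 0.000266 + 0.578969 = 0.613275
B_Less = 1 / 0.613275 = 1.6306
Ranking by B (broadest → narrowest): Whitethroat (3.74) > Blackcap (3.07) > Garden Warbler (2.35) > Lesser Whitethroat (1.63)

Whitethroat > Blackcap > Garden Warbler > Lesser Whitethroat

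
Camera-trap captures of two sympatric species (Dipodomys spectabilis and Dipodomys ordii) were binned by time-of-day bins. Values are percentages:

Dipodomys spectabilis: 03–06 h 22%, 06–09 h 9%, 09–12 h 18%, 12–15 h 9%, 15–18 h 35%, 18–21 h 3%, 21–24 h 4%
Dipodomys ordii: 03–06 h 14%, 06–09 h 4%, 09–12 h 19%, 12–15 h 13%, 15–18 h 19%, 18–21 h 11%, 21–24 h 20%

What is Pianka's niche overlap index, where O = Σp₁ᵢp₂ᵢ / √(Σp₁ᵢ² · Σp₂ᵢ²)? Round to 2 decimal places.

0.83

Convert percentages to proportions (divide by 100).
Σ p₁ᵢp₂ᵢ = 0.0308 + 0.0036 + 0.0342 + 0.0117 + 0.0665 + 0.0033 + 0.0080 = 0.1581
Σp_1ᵢ² = 0.22² + 0.09² + 0.18² + 0.09² + 0.35² + 0.03² + 0.04² = 0.0484 + 0.0081 + 0.0324 + 0.0081 + 0.1225 + 0.0009 + 0.0016 = 0.2220
Σp_2ᵢ² = 0.14² + 0.04² + 0.19² + 0.13² + 0.19² + 0.11² + 0.20² = 0.0196 + 0.0016 + 0.0361 + 0.0169 + 0.0361 + 0.0121 + 0.0400 = 0.1624
O = 0.1581 / √(0.2220 × 0.1624) = 0.1581 / 0.18988 = 0.8326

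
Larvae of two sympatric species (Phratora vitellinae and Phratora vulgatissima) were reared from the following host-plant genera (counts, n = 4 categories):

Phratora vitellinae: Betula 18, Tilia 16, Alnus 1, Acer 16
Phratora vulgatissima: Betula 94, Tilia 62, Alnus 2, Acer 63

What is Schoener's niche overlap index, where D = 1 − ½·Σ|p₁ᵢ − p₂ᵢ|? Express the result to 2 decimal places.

Proportions for Phratora vitellinae (n=51): 18/51=0.3529, 16/51=0.3137, 1/51=0.0196, 16/51=0.3137
Proportions for Phratora vulgatissima (n=221): 94/221=0.4253, 62/221=0.2805, 2/221=0.0090, 63/221=0.2851
Σ|p₁ᵢ − p₂ᵢ| = 0.0724 + 0.0332 + 0.0106 + 0.0286 = 0.1448
D = 1 − ½ × 0.1448 = 1 − 0.07240 = 0.92760

0.93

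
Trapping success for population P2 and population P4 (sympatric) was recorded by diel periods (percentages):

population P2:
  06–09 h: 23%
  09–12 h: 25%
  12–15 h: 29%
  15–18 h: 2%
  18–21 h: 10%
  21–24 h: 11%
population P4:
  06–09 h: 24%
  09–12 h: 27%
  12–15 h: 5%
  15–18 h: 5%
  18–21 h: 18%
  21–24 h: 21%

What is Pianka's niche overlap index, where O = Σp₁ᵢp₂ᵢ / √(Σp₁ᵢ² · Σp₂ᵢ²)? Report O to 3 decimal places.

Convert percentages to proportions (divide by 100).
Σ p₁ᵢp₂ᵢ = 0.0552 + 0.0675 + 0.0145 + 0.0010 + 0.0180 + 0.0231 = 0.1793
Σp_1ᵢ² = 0.23² + 0.25² + 0.29² + 0.02² + 0.10² + 0.11² = 0.0529 + 0.0625 + 0.0841 + 0.0004 + 0.0100 + 0.0121 = 0.2220
Σp_2ᵢ² = 0.24² + 0.27² + 0.05² + 0.05² + 0.18² + 0.21² = 0.0576 + 0.0729 + 0.0025 + 0.0025 + 0.0324 + 0.0441 = 0.2120
O = 0.1793 / √(0.2220 × 0.2120) = 0.1793 / 0.216942 = 0.82649

0.826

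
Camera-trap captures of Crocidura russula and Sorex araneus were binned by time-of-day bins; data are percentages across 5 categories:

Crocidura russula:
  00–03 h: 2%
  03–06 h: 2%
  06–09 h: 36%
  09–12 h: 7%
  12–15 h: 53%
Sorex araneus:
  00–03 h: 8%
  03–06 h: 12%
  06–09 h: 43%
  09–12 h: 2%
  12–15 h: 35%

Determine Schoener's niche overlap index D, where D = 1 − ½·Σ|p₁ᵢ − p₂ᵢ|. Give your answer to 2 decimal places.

Convert percentages to proportions (divide by 100).
Σ|p₁ᵢ − p₂ᵢ| = 0.06 + 0.10 + 0.07 + 0.05 + 0.18 = 0.46
D = 1 − ½ × 0.46 = 1 − 0.230 = 0.7700

0.77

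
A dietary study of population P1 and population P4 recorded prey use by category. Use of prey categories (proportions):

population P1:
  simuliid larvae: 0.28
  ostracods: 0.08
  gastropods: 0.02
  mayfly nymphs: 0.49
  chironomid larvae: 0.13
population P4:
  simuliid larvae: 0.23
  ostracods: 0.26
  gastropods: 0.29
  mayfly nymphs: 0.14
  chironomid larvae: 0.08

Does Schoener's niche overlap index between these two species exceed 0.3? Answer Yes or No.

Σ|p₁ᵢ − p₂ᵢ| = 0.05 + 0.18 + 0.27 + 0.35 + 0.05 = 0.90
D = 1 − ½ × 0.90 = 1 − 0.450 = 0.5500
D = 0.5500 > 0.3 → Yes.

Yes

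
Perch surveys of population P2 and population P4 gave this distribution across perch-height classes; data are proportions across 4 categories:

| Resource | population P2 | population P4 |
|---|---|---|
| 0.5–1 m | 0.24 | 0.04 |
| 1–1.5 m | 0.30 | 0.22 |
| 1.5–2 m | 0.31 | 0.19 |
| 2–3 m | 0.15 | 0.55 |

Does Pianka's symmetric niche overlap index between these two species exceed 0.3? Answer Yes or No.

Yes

Σ p₁ᵢp₂ᵢ = 0.0096 + 0.0660 + 0.0589 + 0.0825 = 0.2170
Σp_1ᵢ² = 0.24² + 0.30² + 0.31² + 0.15² = 0.0576 + 0.0900 + 0.0961 + 0.0225 = 0.2662
Σp_2ᵢ² = 0.04² + 0.22² + 0.19² + 0.55² = 0.0016 + 0.0484 + 0.0361 + 0.3025 = 0.3886
O = 0.2170 / √(0.2662 × 0.3886) = 0.2170 / 0.32163 = 0.6747
O = 0.6747 > 0.3 → Yes.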